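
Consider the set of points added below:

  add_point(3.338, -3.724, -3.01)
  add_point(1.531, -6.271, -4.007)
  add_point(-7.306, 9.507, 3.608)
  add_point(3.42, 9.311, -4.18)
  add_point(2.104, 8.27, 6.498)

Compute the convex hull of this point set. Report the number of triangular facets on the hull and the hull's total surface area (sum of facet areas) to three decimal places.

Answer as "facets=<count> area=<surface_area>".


facets=6 area=345.239

Points on the hull: [0, 1, 2, 3, 4] (5 of 5).

Facet areas (half cross-product norm):
  f1: (p1, p3, p2) → 103.6305
  f2: (p4, p3, p2) → 52.7009
  f3: (p4, p1, p2) → 88.5878
  f4: (p0, p1, p3) → 14.1868
  f5: (p0, p4, p3) → 69.5116
  f6: (p0, p4, p1) → 16.6215
Σ area = 345.239

Euler characteristic 5−9+6 = 2 ✓


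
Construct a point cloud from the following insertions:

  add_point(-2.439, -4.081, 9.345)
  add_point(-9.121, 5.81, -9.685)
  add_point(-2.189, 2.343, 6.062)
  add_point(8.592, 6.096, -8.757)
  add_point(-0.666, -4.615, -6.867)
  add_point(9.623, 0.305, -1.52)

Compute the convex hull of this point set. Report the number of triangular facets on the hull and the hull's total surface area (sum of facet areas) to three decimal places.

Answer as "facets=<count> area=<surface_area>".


facets=8 area=668.387

Extreme-point indices: [0, 1, 2, 3, 4, 5] — 6 of 6 on the boundary.

Per-facet area ½‖(b−a)×(c−a)‖:
  f1: (p0, p4, p1) → 111.1913
  f2: (p0, p4, p5) → 96.4281
  f3: (p3, p4, p1) → 96.0171
  f4: (p3, p4, p5) → 57.8057
  f5: (p2, p0, p5) → 50.6573
  f6: (p2, p3, p5) → 64.3069
  f7: (p2, p0, p1) → 52.0418
  f8: (p2, p3, p1) → 139.9385
Σ area = 668.387

Euler: V−E+F = 6−12+8 = 2.


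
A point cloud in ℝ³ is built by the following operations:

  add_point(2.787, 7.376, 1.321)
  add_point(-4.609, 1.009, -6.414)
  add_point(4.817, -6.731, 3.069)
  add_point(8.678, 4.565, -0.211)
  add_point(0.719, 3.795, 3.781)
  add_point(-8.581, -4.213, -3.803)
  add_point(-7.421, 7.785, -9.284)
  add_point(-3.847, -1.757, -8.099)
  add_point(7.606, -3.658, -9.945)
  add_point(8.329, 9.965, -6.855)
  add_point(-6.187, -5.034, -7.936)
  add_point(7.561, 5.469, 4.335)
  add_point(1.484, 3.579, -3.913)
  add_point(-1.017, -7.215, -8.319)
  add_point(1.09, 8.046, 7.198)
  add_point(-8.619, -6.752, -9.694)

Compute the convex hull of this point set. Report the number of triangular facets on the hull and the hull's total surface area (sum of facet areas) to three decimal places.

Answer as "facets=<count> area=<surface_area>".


Hull vertices (10/16): indices [2, 3, 5, 6, 8, 9, 11, 13, 14, 15].

Facet areas (half cross-product norm):
  f1: (p6, p9, p14) → 120.9715
  f2: (p5, p2, p15) → 45.8100
  f3: (p5, p2, p14) → 116.8874
  f4: (p5, p6, p15) → 42.4628
  f5: (p5, p6, p14) → 116.5809
  f6: (p11, p2, p3) → 29.1662
  f7: (p11, p2, p14) → 46.5277
  f8: (p11, p9, p3) → 16.1818
  f9: (p11, p9, p14) → 43.6887
  f10: (p8, p6, p15) → 116.1562
  f11: (p8, p6, p9) → 109.8389
  f12: (p8, p9, p3) → 53.8054
  f13: (p8, p2, p3) → 72.1522
  f14: (p13, p2, p15) → 39.5160
  f15: (p13, p8, p15) → 19.7904
  f16: (p13, p8, p2) → 58.2582
Σ area = 1047.794

Euler characteristic 10−24+16 = 2 ✓

facets=16 area=1047.794


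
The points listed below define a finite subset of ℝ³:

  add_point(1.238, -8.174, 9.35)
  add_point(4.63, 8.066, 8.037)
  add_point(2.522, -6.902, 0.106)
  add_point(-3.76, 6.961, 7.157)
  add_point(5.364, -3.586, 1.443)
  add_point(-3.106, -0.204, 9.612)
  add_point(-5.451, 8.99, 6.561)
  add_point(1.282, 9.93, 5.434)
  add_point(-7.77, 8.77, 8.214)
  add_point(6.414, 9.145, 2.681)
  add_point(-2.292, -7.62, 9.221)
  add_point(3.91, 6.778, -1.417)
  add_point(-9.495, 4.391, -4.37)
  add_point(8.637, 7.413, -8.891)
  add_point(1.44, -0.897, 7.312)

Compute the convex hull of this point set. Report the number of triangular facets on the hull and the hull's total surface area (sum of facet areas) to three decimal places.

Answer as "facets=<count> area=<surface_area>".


12 of the 15 inputs are extreme points: [0, 1, 2, 4, 5, 6, 7, 8, 9, 10, 12, 13].

Facet areas (half cross-product norm):
  f1: (p2, p13, p12) → 139.5394
  f2: (p6, p13, p12) → 117.0762
  f3: (p6, p7, p13) → 46.3882
  f4: (p4, p2, p13) → 31.4385
  f5: (p4, p2, p0) → 21.3923
  f6: (p4, p1, p0) → 67.2361
  f7: (p10, p2, p12) → 88.1691
  f8: (p10, p2, p0) → 16.7874
  f9: (p9, p7, p13) → 26.9587
  f10: (p9, p1, p7) → 12.3417
  f11: (p9, p4, p13) → 74.5087
  f12: (p9, p4, p1) → 36.6076
  f13: (p8, p6, p12) → 17.4775
  f14: (p8, p10, p12) → 113.6057
  f15: (p8, p6, p7) → 4.3220
  f16: (p8, p1, p7) → 19.4675
  f17: (p5, p1, p0) → 49.4011
  f18: (p5, p8, p1) → 54.7704
  f19: (p5, p10, p0) → 12.8985
  f20: (p5, p8, p10) → 15.3762
Σ area = 965.763

Check V−E+F: 12 − 30 + 20 = 2.

facets=20 area=965.763


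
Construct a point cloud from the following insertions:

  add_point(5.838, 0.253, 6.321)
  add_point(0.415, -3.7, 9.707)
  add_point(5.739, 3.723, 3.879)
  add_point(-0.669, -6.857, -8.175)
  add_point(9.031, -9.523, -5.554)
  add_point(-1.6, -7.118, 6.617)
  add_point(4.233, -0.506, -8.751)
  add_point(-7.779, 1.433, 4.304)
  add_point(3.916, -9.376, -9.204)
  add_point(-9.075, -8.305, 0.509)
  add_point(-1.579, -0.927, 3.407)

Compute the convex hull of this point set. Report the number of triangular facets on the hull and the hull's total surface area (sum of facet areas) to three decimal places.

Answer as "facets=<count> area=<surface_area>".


Points on the hull: [0, 1, 2, 3, 4, 5, 6, 7, 8, 9] (10 of 11).

Per-facet area ½‖(b−a)×(c−a)‖:
  f1: (p6, p2, p4) → 71.5735
  f2: (p5, p4, p9) → 79.4432
  f3: (p5, p1, p9) → 15.4019
  f4: (p5, p1, p4) → 39.2281
  f5: (p0, p2, p4) → 33.2343
  f6: (p0, p1, p4) → 58.2810
  f7: (p0, p1, p2) → 11.8084
  f8: (p8, p4, p9) → 48.6556
  f9: (p8, p6, p4) → 27.9128
  f10: (p7, p6, p2) → 91.1015
  f11: (p7, p1, p2) → 58.5876
  f12: (p7, p1, p9) → 57.5563
  f13: (p3, p8, p9) → 23.9315
  f14: (p3, p8, p6) → 21.1489
  f15: (p3, p7, p9) → 63.9729
  f16: (p3, p7, p6) → 66.4814
Σ area = 768.319

Euler characteristic 10−24+16 = 2 ✓

facets=16 area=768.319


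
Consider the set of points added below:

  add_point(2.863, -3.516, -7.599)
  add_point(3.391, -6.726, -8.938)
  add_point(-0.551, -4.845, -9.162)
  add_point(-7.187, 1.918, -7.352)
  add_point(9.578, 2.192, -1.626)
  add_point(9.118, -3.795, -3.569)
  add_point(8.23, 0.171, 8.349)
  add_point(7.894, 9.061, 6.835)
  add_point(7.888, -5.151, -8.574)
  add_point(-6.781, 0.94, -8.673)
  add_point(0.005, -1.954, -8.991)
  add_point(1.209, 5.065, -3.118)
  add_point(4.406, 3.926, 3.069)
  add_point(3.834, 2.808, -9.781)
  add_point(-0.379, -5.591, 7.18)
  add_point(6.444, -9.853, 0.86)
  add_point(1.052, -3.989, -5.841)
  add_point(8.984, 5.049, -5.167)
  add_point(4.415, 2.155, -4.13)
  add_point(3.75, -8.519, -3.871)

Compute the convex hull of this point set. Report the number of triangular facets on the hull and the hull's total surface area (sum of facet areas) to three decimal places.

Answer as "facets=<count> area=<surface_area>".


Hull vertices (15/20): indices [1, 2, 3, 4, 5, 6, 7, 8, 9, 11, 13, 14, 15, 17, 19].

Area of each hull facet:
  f1: (p14, p7, p3) → 146.1731
  f2: (p11, p7, p3) → 29.2310
  f3: (p6, p14, p15) → 51.6159
  f4: (p6, p14, p7) → 40.8741
  f5: (p6, p7, p4) → 43.3586
  f6: (p5, p8, p15) → 20.5476
  f7: (p5, p6, p4) → 32.2254
  f8: (p5, p6, p15) → 47.6802
  f9: (p9, p14, p3) → 14.2932
  f10: (p9, p2, p14) → 69.6465
  f11: (p13, p9, p2) → 36.7158
  f12: (p13, p11, p3) → 36.6308
  f13: (p13, p9, p3) → 8.9572
  f14: (p1, p8, p15) → 24.8767
  f15: (p1, p13, p8) → 21.3162
  f16: (p1, p13, p2) → 19.2862
  f17: (p17, p13, p8) → 32.4727
  f18: (p17, p5, p4) → 13.5975
  f19: (p17, p5, p8) → 23.8739
  f20: (p17, p7, p4) → 24.8655
  f21: (p17, p11, p7) → 48.3020
  f22: (p17, p13, p11) → 24.9112
  f23: (p19, p1, p15) → 6.4179
  f24: (p19, p1, p2) → 11.4014
  f25: (p19, p14, p15) → 28.5235
  f26: (p19, p2, p14) → 44.6270
Σ area = 902.421

Check V−E+F: 15 − 39 + 26 = 2.

facets=26 area=902.421


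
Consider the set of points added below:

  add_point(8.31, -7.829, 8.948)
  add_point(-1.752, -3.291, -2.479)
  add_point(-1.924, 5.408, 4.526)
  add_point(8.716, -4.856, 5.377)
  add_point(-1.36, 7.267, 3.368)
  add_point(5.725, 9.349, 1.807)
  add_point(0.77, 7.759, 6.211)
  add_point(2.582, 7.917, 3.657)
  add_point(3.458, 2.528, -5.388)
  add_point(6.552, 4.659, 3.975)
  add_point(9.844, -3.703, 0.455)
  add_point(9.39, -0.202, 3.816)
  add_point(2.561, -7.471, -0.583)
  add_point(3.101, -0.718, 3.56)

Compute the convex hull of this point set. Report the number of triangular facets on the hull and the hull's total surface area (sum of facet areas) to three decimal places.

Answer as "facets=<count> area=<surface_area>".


Hull vertices (11/14): indices [0, 1, 2, 4, 5, 6, 8, 9, 10, 11, 12].

Per-facet area ½‖(b−a)×(c−a)‖:
  f1: (p8, p5, p10) → 53.7792
  f2: (p12, p8, p10) → 41.6063
  f3: (p0, p12, p10) → 38.5067
  f4: (p4, p8, p5) → 37.1829
  f5: (p1, p12, p8) → 25.9876
  f6: (p1, p4, p2) → 11.9875
  f7: (p1, p4, p8) → 44.6365
  f8: (p1, p0, p2) → 86.5819
  f9: (p1, p0, p12) → 27.1647
  f10: (p6, p0, p2) → 34.1478
  f11: (p6, p4, p2) → 4.0126
  f12: (p6, p4, p5) → 12.2101
  f13: (p11, p5, p10) → 21.0873
  f14: (p11, p0, p10) → 22.1091
  f15: (p9, p11, p5) → 7.9551
  f16: (p9, p11, p0) → 20.0924
  f17: (p9, p6, p5) → 16.6276
  f18: (p9, p6, p0) → 43.0202
Σ area = 548.696

Check V−E+F: 11 − 27 + 18 = 2.

facets=18 area=548.696


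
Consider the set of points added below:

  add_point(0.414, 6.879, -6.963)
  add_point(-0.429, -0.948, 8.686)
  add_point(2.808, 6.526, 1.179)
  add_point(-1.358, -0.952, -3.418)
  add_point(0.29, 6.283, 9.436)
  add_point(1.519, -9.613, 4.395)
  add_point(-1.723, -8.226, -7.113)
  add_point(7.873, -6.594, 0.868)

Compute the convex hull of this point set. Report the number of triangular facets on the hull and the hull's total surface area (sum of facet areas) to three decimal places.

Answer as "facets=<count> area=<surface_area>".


facets=12 area=597.822

Hull vertices (8/8): indices [0, 1, 2, 3, 4, 5, 6, 7].

Area of each hull facet:
  f1: (p0, p7, p6) → 93.1784
  f2: (p5, p7, p6) → 45.7898
  f3: (p3, p0, p6) → 28.0918
  f4: (p3, p4, p0) → 64.7548
  f5: (p2, p0, p7) → 59.3184
  f6: (p2, p4, p7) → 60.4371
  f7: (p2, p4, p0) → 20.1533
  f8: (p1, p4, p7) → 41.7824
  f9: (p1, p5, p7) → 38.8042
  f10: (p1, p5, p6) → 57.2937
  f11: (p1, p3, p6) → 44.1470
  f12: (p1, p3, p4) → 44.0713
Σ area = 597.822

Euler: V−E+F = 8−18+12 = 2.


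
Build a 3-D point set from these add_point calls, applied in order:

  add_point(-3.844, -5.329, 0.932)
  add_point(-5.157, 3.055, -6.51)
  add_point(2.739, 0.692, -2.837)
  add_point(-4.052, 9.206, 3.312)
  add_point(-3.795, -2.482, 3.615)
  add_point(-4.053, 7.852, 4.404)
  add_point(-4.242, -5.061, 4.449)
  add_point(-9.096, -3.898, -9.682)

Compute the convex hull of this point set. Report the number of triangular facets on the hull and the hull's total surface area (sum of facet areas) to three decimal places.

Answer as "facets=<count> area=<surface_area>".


Points on the hull: [0, 1, 2, 3, 5, 6, 7] (7 of 8).

Facet areas (half cross-product norm):
  f1: (p1, p2, p7) → 36.4894
  f2: (p1, p3, p7) → 31.1901
  f3: (p1, p3, p2) → 50.2961
  f4: (p0, p2, p7) → 57.3333
  f5: (p0, p6, p7) → 12.0192
  f6: (p0, p6, p2) → 15.6393
  f7: (p5, p3, p7) → 16.5437
  f8: (p5, p6, p7) → 96.4912
  f9: (p5, p3, p2) → 10.6087
  f10: (p5, p6, p2) → 64.6833
Σ area = 391.294

Euler: V−E+F = 7−15+10 = 2.

facets=10 area=391.294


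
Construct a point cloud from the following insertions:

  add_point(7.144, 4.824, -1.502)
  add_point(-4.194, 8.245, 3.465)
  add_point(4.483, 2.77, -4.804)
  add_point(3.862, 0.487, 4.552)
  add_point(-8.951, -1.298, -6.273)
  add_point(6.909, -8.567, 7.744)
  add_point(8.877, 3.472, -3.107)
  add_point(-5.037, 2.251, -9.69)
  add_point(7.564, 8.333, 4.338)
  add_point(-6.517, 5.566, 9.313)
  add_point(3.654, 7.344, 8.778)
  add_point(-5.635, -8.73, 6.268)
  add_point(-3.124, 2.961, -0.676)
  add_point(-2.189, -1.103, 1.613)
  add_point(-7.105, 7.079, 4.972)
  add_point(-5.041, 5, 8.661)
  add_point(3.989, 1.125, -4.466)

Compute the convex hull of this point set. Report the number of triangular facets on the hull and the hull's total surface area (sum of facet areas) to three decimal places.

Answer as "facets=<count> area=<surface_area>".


facets=20 area=1002.810

Extreme-point indices: [0, 1, 4, 5, 6, 7, 8, 9, 10, 11, 14, 16] — 12 of 17 on the boundary.

Area of each hull facet:
  f1: (p9, p11, p4) → 103.5456
  f2: (p5, p11, p4) → 89.7128
  f3: (p5, p9, p11) → 92.4596
  f4: (p14, p9, p4) → 26.9758
  f5: (p14, p1, p9) → 7.3571
  f6: (p8, p5, p6) → 72.3105
  f7: (p7, p5, p4) → 70.1680
  f8: (p7, p14, p4) → 44.4894
  f9: (p7, p14, p1) → 24.6498
  f10: (p7, p8, p1) → 84.6624
  f11: (p10, p1, p9) → 31.6479
  f12: (p10, p8, p1) → 28.3830
  f13: (p10, p5, p9) → 84.0833
  f14: (p10, p8, p5) → 48.8002
  f15: (p16, p5, p6) → 44.1427
  f16: (p16, p7, p6) → 16.4202
  f17: (p16, p7, p5) → 66.0772
  f18: (p0, p8, p6) → 6.4394
  f19: (p0, p7, p6) → 20.1528
  f20: (p0, p7, p8) → 40.3318
Σ area = 1002.810

Euler characteristic 12−30+20 = 2 ✓


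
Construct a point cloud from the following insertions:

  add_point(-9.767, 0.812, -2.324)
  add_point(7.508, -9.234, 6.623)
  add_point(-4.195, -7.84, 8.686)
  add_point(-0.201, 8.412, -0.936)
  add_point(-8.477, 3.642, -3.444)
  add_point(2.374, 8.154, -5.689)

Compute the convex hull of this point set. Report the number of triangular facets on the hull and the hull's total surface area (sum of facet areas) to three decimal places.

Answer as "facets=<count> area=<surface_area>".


facets=8 area=550.289

Extreme-point indices: [0, 1, 2, 3, 4, 5] — 6 of 6 on the boundary.

Facet areas (half cross-product norm):
  f1: (p5, p1, p0) → 150.6041
  f2: (p3, p5, p1) → 55.6799
  f3: (p2, p1, p0) → 85.9340
  f4: (p2, p3, p1) → 113.3796
  f5: (p4, p5, p0) → 13.2927
  f6: (p4, p3, p5) → 26.4105
  f7: (p4, p2, p0) → 20.0252
  f8: (p4, p2, p3) → 84.9633
Σ area = 550.289

Euler characteristic 6−12+8 = 2 ✓


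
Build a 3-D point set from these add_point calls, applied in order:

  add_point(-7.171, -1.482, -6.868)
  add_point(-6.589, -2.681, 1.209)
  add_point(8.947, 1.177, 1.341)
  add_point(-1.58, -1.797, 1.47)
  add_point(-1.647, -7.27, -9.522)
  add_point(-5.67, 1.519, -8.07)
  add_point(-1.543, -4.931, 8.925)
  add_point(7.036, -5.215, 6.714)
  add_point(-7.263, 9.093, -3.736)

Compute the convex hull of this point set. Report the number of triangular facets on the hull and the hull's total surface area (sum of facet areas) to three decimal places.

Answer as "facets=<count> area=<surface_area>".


Extreme-point indices: [0, 1, 2, 4, 5, 6, 7, 8] — 8 of 9 on the boundary.

Per-facet area ½‖(b−a)×(c−a)‖:
  f1: (p6, p2, p8) → 127.5038
  f2: (p7, p4, p2) → 73.9566
  f3: (p7, p6, p2) → 35.5850
  f4: (p7, p6, p4) → 79.8779
  f5: (p5, p2, p8) → 76.7590
  f6: (p5, p4, p2) → 81.4976
  f7: (p1, p6, p4) → 55.2433
  f8: (p1, p6, p8) → 50.2433
  f9: (p0, p5, p4) → 14.7314
  f10: (p0, p1, p4) → 34.0393
  f11: (p0, p5, p8) → 13.8810
  f12: (p0, p1, p8) → 44.7055
Σ area = 688.024

Euler: V−E+F = 8−18+12 = 2.

facets=12 area=688.024


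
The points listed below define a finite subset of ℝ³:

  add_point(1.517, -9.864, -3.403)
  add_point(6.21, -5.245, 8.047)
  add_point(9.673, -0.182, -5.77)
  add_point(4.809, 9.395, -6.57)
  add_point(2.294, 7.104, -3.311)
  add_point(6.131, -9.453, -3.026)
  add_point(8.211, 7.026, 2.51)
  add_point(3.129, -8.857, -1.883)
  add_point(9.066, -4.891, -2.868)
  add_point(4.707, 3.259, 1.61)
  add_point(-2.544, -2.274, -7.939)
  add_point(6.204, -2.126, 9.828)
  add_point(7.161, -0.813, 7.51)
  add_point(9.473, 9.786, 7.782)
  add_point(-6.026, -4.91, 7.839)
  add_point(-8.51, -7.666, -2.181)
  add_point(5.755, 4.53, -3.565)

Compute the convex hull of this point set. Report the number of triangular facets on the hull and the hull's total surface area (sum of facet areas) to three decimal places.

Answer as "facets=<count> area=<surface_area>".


facets=20 area=1030.446

Points on the hull: [0, 1, 2, 3, 4, 5, 8, 10, 11, 13, 14, 15] (12 of 17).

Area of each hull facet:
  f1: (p3, p13, p2) → 79.8642
  f2: (p14, p11, p13) → 71.6107
  f3: (p10, p3, p15) → 47.4605
  f4: (p10, p3, p2) → 64.5728
  f5: (p10, p5, p2) → 58.2477
  f6: (p4, p3, p13) → 31.1924
  f7: (p4, p14, p13) → 122.8971
  f8: (p4, p3, p15) → 28.6174
  f9: (p4, p14, p15) → 93.8308
  f10: (p8, p5, p2) → 9.8976
  f11: (p8, p13, p2) → 46.6602
  f12: (p0, p10, p15) → 43.0931
  f13: (p0, p10, p5) → 20.8850
  f14: (p0, p14, p15) → 55.1289
  f15: (p1, p11, p13) → 15.0063
  f16: (p1, p8, p5) → 30.3488
  f17: (p1, p8, p13) → 86.3802
  f18: (p1, p14, p11) → 21.9821
  f19: (p1, p0, p5) → 27.3483
  f20: (p1, p0, p14) → 75.4214
Σ area = 1030.446

Euler characteristic 12−30+20 = 2 ✓


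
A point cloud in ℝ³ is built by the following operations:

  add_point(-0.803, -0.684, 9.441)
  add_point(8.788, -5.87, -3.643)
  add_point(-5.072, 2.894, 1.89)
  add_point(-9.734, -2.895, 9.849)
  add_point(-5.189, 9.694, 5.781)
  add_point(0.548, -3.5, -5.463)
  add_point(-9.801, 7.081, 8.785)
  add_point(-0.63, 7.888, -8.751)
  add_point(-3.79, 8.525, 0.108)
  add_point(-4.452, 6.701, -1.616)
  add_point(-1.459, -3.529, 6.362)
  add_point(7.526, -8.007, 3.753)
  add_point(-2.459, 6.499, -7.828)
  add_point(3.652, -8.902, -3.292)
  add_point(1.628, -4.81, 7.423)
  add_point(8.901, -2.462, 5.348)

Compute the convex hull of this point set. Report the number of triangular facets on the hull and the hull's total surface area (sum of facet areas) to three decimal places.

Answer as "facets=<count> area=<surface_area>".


Hull vertices (12/16): indices [0, 1, 3, 4, 5, 6, 7, 11, 12, 13, 14, 15].

Area of each hull facet:
  f1: (p0, p3, p6) → 44.8838
  f2: (p4, p7, p6) → 35.8356
  f3: (p4, p7, p15) → 135.0451
  f4: (p4, p0, p6) → 34.9633
  f5: (p4, p0, p15) → 58.9292
  f6: (p12, p3, p6) → 90.9823
  f7: (p12, p7, p6) → 17.6193
  f8: (p11, p13, p3) → 76.2613
  f9: (p1, p7, p15) → 83.8394
  f10: (p1, p11, p15) → 23.1191
  f11: (p1, p11, p13) → 21.9680
  f12: (p5, p12, p7) → 12.1494
  f13: (p5, p1, p7) → 47.6418
  f14: (p5, p1, p13) → 19.6999
  f15: (p5, p13, p3) → 60.8686
  f16: (p5, p12, p3) → 98.7811
  f17: (p14, p0, p3) → 22.9712
  f18: (p14, p11, p3) → 18.5555
  f19: (p14, p0, p15) → 19.6553
  f20: (p14, p11, p15) → 21.3186
Σ area = 945.088

Euler characteristic 12−30+20 = 2 ✓

facets=20 area=945.088


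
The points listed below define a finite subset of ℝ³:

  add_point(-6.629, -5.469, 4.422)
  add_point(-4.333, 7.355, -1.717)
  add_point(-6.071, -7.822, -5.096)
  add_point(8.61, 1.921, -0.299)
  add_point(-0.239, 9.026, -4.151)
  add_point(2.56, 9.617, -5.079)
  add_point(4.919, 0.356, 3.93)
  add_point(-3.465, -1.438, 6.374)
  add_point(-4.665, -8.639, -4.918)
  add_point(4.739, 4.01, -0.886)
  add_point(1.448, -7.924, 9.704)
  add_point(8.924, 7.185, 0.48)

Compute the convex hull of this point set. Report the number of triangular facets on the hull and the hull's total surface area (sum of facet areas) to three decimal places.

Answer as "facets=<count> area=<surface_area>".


facets=16 area=712.880

Hull vertices (10/12): indices [0, 1, 2, 3, 4, 5, 7, 8, 10, 11].

Facet areas (half cross-product norm):
  f1: (p8, p10, p0) → 48.3988
  f2: (p7, p10, p0) → 24.0180
  f3: (p7, p10, p11) → 70.8528
  f4: (p3, p10, p11) → 35.0463
  f5: (p3, p8, p10) → 115.5183
  f6: (p3, p5, p11) → 23.2115
  f7: (p3, p5, p8) → 95.1769
  f8: (p2, p8, p0) → 8.0164
  f9: (p2, p5, p8) → 15.8802
  f10: (p1, p7, p11) → 79.0184
  f11: (p1, p7, p0) → 31.7425
  f12: (p1, p2, p0) → 69.1567
  f13: (p4, p5, p11) → 11.9740
  f14: (p4, p1, p11) → 23.6390
  f15: (p4, p2, p5) → 23.6526
  f16: (p4, p1, p2) → 37.5773
Σ area = 712.880

Check V−E+F: 10 − 24 + 16 = 2.


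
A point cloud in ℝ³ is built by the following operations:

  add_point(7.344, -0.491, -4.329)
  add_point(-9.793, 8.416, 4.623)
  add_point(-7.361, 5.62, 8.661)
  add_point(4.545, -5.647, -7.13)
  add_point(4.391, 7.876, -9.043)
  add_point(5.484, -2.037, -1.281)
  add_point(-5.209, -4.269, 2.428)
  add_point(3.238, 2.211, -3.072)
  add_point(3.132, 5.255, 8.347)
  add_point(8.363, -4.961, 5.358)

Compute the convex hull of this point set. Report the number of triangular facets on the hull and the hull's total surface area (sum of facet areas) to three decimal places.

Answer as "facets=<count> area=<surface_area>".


facets=12 area=812.588

8 of the 10 inputs are extreme points: [0, 1, 2, 3, 4, 6, 8, 9].

Per-facet area ½‖(b−a)×(c−a)‖:
  f1: (p3, p4, p1) → 134.3038
  f2: (p6, p3, p1) → 84.0585
  f3: (p6, p3, p9) → 79.5540
  f4: (p8, p4, p1) → 118.4549
  f5: (p8, p4, p9) → 103.3408
  f6: (p0, p4, p9) → 32.3494
  f7: (p0, p3, p9) → 34.6635
  f8: (p0, p3, p4) → 30.8095
  f9: (p2, p6, p9) → 82.1380
  f10: (p2, p8, p9) → 54.7111
  f11: (p2, p6, p1) → 32.3420
  f12: (p2, p8, p1) → 25.8629
Σ area = 812.588

Euler: V−E+F = 8−18+12 = 2.


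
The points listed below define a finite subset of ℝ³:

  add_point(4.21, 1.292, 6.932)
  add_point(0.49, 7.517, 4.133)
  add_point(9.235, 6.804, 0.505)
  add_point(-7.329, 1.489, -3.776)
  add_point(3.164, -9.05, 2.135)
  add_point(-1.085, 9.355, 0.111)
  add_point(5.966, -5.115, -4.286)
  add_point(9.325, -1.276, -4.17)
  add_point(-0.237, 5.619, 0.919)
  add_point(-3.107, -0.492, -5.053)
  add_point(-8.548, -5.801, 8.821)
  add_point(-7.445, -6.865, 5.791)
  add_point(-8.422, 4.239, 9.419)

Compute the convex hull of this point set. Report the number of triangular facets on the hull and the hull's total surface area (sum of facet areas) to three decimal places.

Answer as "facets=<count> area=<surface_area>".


Points on the hull: [0, 1, 2, 3, 4, 5, 6, 7, 9, 10, 11, 12] (12 of 13).

Facet areas (half cross-product norm):
  f1: (p9, p5, p7) → 69.7040
  f2: (p6, p9, p7) → 25.2515
  f3: (p3, p9, p5) → 25.8728
  f4: (p12, p0, p10) → 64.7677
  f5: (p12, p3, p10) → 65.6713
  f6: (p12, p3, p5) → 64.8812
  f7: (p2, p5, p7) → 48.6681
  f8: (p2, p0, p7) → 45.4180
  f9: (p11, p3, p10) → 19.0455
  f10: (p11, p3, p9) → 30.6480
  f11: (p4, p0, p7) → 61.0377
  f12: (p4, p6, p7) → 16.7011
  f13: (p4, p0, p10) → 74.7767
  f14: (p4, p11, p10) → 14.8037
  f15: (p4, p6, p9) → 41.0106
  f16: (p4, p11, p9) → 67.0611
  f17: (p1, p12, p5) → 24.6327
  f18: (p1, p2, p5) → 22.2831
  f19: (p1, p12, p0) → 42.2270
  f20: (p1, p2, p0) → 34.3798
Σ area = 858.842

Check V−E+F: 12 − 30 + 20 = 2.

facets=20 area=858.842


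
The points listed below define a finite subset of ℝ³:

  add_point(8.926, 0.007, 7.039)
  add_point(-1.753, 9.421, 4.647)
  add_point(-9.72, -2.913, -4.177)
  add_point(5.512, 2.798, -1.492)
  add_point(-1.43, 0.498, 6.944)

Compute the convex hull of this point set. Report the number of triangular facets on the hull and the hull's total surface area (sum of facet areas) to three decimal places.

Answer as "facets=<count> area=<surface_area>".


facets=6 area=394.259

Hull vertices (5/5): indices [0, 1, 2, 3, 4].

Triangle areas on the boundary:
  f1: (p3, p0, p2) → 73.4719
  f2: (p3, p1, p2) → 91.2974
  f3: (p3, p1, p0) → 55.4661
  f4: (p4, p0, p2) → 60.5569
  f5: (p4, p1, p2) → 65.8373
  f6: (p4, p1, p0) → 47.6292
Σ area = 394.259

Euler characteristic 5−9+6 = 2 ✓


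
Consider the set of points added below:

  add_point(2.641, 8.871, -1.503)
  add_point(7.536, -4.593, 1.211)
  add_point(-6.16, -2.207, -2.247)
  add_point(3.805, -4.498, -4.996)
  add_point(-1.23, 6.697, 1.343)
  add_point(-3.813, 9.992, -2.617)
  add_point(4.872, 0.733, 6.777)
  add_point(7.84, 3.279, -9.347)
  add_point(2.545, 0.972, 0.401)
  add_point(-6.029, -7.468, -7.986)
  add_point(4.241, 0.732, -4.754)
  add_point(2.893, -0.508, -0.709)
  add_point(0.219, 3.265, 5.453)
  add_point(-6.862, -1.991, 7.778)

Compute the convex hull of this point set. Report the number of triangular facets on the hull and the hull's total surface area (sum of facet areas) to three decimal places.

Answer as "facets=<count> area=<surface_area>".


facets=18 area=800.636

Points on the hull: [0, 1, 2, 3, 4, 5, 6, 7, 9, 12, 13] (11 of 14).

Facet areas (half cross-product norm):
  f1: (p9, p5, p7) → 122.7910
  f2: (p2, p5, p13) → 62.4486
  f3: (p2, p9, p13) → 25.8517
  f4: (p2, p9, p5) → 37.2571
  f5: (p12, p5, p13) → 49.6956
  f6: (p12, p6, p13) → 23.4810
  f7: (p0, p5, p7) → 32.8800
  f8: (p0, p6, p7) → 64.5873
  f9: (p0, p12, p6) → 24.5318
  f10: (p1, p6, p7) → 52.9589
  f11: (p1, p9, p13) → 117.2274
  f12: (p1, p6, p13) → 47.9835
  f13: (p4, p12, p5) → 3.1831
  f14: (p4, p0, p5) → 14.5985
  f15: (p4, p0, p12) → 12.9631
  f16: (p3, p9, p7) → 46.0355
  f17: (p3, p1, p7) → 34.8522
  f18: (p3, p1, p9) → 27.3092
Σ area = 800.636

Euler characteristic 11−27+18 = 2 ✓


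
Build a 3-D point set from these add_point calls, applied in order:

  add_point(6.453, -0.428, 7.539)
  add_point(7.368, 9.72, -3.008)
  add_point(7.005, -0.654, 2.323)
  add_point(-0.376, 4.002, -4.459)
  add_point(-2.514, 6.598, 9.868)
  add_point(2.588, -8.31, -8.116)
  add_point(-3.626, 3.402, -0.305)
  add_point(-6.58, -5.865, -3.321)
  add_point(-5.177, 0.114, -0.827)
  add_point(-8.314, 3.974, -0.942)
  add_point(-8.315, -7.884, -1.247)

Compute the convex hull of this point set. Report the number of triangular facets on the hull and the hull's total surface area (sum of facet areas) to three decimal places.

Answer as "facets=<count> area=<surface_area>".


Extreme-point indices: [0, 1, 2, 3, 4, 5, 7, 9, 10] — 9 of 11 on the boundary.

Area of each hull facet:
  f1: (p0, p5, p10) → 110.4833
  f2: (p0, p4, p10) → 104.7475
  f3: (p0, p4, p1) → 83.0518
  f4: (p9, p4, p10) → 72.3875
  f5: (p9, p4, p1) → 96.9102
  f6: (p2, p5, p1) → 78.7929
  f7: (p2, p0, p1) → 27.8148
  f8: (p2, p0, p5) → 23.8152
  f9: (p7, p5, p10) → 14.5746
  f10: (p7, p9, p10) → 16.2710
  f11: (p7, p9, p5) → 48.1736
  f12: (p3, p5, p1) → 58.4870
  f13: (p3, p9, p1) → 31.4184
  f14: (p3, p9, p5) → 54.3091
Σ area = 821.237

Euler: V−E+F = 9−21+14 = 2.

facets=14 area=821.237


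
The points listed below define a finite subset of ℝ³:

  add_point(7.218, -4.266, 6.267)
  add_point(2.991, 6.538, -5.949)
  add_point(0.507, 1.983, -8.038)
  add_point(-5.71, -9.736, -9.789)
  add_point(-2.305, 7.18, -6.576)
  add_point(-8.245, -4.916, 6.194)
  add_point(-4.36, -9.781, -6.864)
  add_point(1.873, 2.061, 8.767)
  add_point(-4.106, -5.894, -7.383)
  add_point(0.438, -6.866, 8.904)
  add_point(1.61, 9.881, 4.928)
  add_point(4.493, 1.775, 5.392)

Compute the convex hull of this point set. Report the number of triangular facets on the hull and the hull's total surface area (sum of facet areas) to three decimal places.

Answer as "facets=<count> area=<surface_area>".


facets=16 area=879.922

Extreme-point indices: [0, 1, 2, 3, 4, 5, 6, 7, 9, 10] — 10 of 12 on the boundary.

Per-facet area ½‖(b−a)×(c−a)‖:
  f1: (p4, p10, p5) → 106.2242
  f2: (p4, p3, p5) → 134.5317
  f3: (p7, p10, p5) → 50.5246
  f4: (p7, p10, p0) → 31.5479
  f5: (p6, p3, p5) → 16.5904
  f6: (p6, p3, p0) → 12.2837
  f7: (p1, p10, p0) → 85.1853
  f8: (p1, p4, p10) → 30.7574
  f9: (p9, p7, p5) → 41.9765
  f10: (p9, p7, p0) → 30.7052
  f11: (p9, p6, p5) → 67.1739
  f12: (p9, p6, p0) → 64.6484
  f13: (p2, p4, p3) → 33.6163
  f14: (p2, p1, p4) → 13.8690
  f15: (p2, p3, p0) → 113.6379
  f16: (p2, p1, p0) → 46.6492
Σ area = 879.922

Euler characteristic 10−24+16 = 2 ✓


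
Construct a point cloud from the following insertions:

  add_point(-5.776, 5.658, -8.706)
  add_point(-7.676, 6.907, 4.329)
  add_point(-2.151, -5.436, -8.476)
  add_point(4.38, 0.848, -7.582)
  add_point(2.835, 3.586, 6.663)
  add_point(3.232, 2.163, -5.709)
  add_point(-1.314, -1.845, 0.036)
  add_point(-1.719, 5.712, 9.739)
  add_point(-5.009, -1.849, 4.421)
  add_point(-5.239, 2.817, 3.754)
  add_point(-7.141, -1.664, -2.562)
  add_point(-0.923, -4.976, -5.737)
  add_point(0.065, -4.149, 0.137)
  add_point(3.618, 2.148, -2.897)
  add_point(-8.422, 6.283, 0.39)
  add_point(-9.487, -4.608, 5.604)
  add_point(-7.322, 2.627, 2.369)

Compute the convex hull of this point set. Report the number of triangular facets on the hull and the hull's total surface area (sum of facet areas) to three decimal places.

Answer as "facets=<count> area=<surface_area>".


facets=22 area=692.358

Hull vertices (13/17): indices [0, 1, 2, 3, 4, 5, 7, 10, 11, 12, 13, 14, 15].

Triangle areas on the boundary:
  f1: (p7, p1, p15) → 47.4411
  f2: (p0, p7, p1) → 45.4339
  f3: (p14, p1, p15) → 23.7230
  f4: (p14, p0, p15) → 53.2827
  f5: (p14, p0, p1) → 8.8167
  f6: (p5, p0, p3) → 12.0824
  f7: (p4, p12, p3) → 53.2878
  f8: (p4, p7, p15) → 39.9565
  f9: (p4, p12, p15) → 57.7199
  f10: (p4, p0, p7) → 52.2289
  f11: (p4, p5, p0) → 61.3890
  f12: (p2, p0, p3) → 47.9629
  f13: (p13, p5, p3) → 2.7265
  f14: (p13, p4, p3) → 3.3716
  f15: (p13, p4, p5) → 3.6243
  f16: (p11, p12, p3) → 24.3214
  f17: (p11, p2, p3) → 12.1078
  f18: (p11, p12, p15) → 31.1889
  f19: (p11, p2, p15) → 18.9376
  f20: (p10, p0, p15) → 21.9261
  f21: (p10, p2, p15) → 30.0034
  f22: (p10, p2, p0) → 40.8261
Σ area = 692.358

Check V−E+F: 13 − 33 + 22 = 2.


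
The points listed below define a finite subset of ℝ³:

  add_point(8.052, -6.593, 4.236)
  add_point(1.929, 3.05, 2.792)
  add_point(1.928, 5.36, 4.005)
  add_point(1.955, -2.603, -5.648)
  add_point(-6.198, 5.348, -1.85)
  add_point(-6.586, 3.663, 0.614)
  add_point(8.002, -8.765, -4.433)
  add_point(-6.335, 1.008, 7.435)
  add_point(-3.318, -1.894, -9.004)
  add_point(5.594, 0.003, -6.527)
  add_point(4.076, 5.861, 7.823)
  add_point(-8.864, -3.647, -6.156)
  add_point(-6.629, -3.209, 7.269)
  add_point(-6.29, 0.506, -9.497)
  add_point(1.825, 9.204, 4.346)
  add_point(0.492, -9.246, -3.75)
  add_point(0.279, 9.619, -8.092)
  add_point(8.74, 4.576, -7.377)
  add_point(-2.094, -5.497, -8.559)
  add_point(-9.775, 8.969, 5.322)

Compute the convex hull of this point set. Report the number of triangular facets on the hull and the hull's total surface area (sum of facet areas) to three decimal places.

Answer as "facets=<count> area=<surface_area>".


Hull vertices (14/20): indices [0, 6, 7, 8, 10, 11, 12, 13, 14, 15, 16, 17, 18, 19].

Facet areas (half cross-product norm):
  f1: (p14, p10, p19) → 28.9823
  f2: (p14, p10, p17) → 37.9496
  f3: (p16, p13, p19) → 91.1744
  f4: (p16, p13, p17) → 55.6505
  f5: (p16, p14, p19) → 72.9517
  f6: (p16, p14, p17) → 60.7438
  f7: (p7, p10, p19) → 51.2847
  f8: (p7, p12, p19) → 9.8554
  f9: (p7, p12, p10) → 21.2576
  f10: (p11, p12, p15) → 71.6589
  f11: (p11, p13, p19) → 50.2100
  f12: (p11, p12, p19) → 85.5297
  f13: (p18, p6, p15) → 23.9760
  f14: (p18, p11, p15) → 23.7067
  f15: (p18, p11, p13) → 20.0758
  f16: (p18, p6, p17) → 74.0509
  f17: (p0, p12, p10) → 88.0284
  f18: (p0, p10, p17) → 98.5236
  f19: (p0, p6, p17) → 61.1132
  f20: (p0, p12, p15) → 77.7378
  f21: (p0, p6, p15) → 33.6907
  f22: (p8, p13, p17) → 24.3502
  f23: (p8, p18, p17) → 26.1059
  f24: (p8, p18, p13) → 3.9179
Σ area = 1192.526

Check V−E+F: 14 − 36 + 24 = 2.

facets=24 area=1192.526


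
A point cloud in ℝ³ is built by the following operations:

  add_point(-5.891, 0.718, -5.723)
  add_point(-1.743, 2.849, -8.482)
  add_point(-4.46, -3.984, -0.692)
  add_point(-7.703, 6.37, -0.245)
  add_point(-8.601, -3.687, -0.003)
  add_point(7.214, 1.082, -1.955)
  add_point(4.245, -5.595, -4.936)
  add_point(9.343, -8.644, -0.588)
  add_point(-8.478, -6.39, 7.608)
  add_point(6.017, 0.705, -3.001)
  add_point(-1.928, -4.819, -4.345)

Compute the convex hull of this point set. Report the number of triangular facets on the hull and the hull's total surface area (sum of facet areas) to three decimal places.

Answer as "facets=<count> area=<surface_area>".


facets=16 area=634.967

Points on the hull: [0, 1, 3, 4, 5, 6, 7, 8, 9, 10] (10 of 11).

Facet areas (half cross-product norm):
  f1: (p8, p3, p4) → 38.1438
  f2: (p10, p8, p4) → 29.0195
  f3: (p10, p8, p7) → 84.8531
  f4: (p5, p1, p3) → 60.3054
  f5: (p5, p8, p7) → 96.1834
  f6: (p5, p8, p3) → 117.5086
  f7: (p0, p10, p4) → 24.5273
  f8: (p0, p10, p1) → 18.8165
  f9: (p0, p3, p4) → 30.6213
  f10: (p0, p1, p3) → 21.2323
  f11: (p6, p10, p7) → 16.8744
  f12: (p6, p10, p1) → 27.2062
  f13: (p6, p5, p7) → 28.7894
  f14: (p9, p5, p1) → 3.5760
  f15: (p9, p6, p1) → 32.7877
  f16: (p9, p6, p5) → 4.5221
Σ area = 634.967

Euler: V−E+F = 10−24+16 = 2.


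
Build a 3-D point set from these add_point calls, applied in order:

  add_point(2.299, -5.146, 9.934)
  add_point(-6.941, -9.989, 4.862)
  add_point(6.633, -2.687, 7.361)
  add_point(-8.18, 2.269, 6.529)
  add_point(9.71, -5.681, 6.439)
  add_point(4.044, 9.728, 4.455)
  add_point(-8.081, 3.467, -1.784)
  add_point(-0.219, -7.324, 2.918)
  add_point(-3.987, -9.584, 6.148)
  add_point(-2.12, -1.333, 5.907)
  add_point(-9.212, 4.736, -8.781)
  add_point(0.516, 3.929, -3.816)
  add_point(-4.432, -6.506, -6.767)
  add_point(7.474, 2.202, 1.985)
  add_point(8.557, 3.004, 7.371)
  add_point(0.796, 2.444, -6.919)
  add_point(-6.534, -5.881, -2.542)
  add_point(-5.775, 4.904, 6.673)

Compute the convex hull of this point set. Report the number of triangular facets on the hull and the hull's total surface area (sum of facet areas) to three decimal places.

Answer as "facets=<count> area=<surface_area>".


facets=22 area=1030.055

13 of the 18 inputs are extreme points: [0, 1, 3, 4, 5, 8, 10, 12, 13, 14, 15, 16, 17].

Triangle areas on the boundary:
  f1: (p3, p1, p10) → 96.5668
  f2: (p17, p5, p10) → 88.3656
  f3: (p17, p3, p10) → 27.7306
  f4: (p8, p12, p4) → 94.6117
  f5: (p8, p12, p1) → 19.8908
  f6: (p16, p1, p10) → 29.7564
  f7: (p16, p12, p10) → 29.1551
  f8: (p16, p12, p1) → 13.7291
  f9: (p15, p5, p10) → 70.0765
  f10: (p15, p12, p10) → 51.7353
  f11: (p15, p12, p4) → 92.2151
  f12: (p0, p17, p3) → 23.5090
  f13: (p0, p3, p1) → 66.3722
  f14: (p0, p8, p1) → 5.8871
  f15: (p0, p8, p4) → 31.6184
  f16: (p13, p15, p4) → 43.5540
  f17: (p13, p15, p5) → 48.0274
  f18: (p14, p17, p5) → 47.9626
  f19: (p14, p0, p17) → 67.5511
  f20: (p14, p0, p4) → 35.2257
  f21: (p14, p13, p4) → 23.8621
  f22: (p14, p13, p5) → 22.6525
Σ area = 1030.055

Euler: V−E+F = 13−33+22 = 2.


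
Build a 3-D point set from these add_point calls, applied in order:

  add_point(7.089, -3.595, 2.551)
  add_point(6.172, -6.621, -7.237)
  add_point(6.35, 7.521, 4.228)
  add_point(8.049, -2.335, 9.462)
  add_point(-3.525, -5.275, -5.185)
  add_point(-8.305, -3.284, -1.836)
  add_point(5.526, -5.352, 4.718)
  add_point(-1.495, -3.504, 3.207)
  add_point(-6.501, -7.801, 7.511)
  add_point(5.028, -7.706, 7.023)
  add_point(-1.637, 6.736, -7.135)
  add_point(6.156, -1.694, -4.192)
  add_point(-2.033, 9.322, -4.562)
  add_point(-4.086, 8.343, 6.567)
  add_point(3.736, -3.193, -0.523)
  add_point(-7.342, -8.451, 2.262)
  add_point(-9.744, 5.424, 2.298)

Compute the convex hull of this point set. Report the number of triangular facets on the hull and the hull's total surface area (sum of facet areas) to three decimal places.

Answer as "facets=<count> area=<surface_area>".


13 of the 17 inputs are extreme points: [1, 2, 3, 4, 5, 8, 9, 10, 11, 12, 13, 15, 16].

Area of each hull facet:
  f1: (p8, p15, p16) → 37.5351
  f2: (p4, p1, p15) → 37.7818
  f3: (p10, p4, p1) → 61.5094
  f4: (p11, p1, p3) → 35.0525
  f5: (p11, p2, p3) → 66.5275
  f6: (p11, p10, p1) → 30.1780
  f7: (p11, p10, p2) → 69.3709
  f8: (p13, p8, p16) → 55.8738
  f9: (p13, p8, p3) → 112.7304
  f10: (p13, p2, p3) → 60.1583
  f11: (p9, p1, p15) → 91.4796
  f12: (p9, p8, p15) → 30.6905
  f13: (p9, p1, p3) → 45.8004
  f14: (p9, p8, p3) → 34.2156
  f15: (p5, p15, p16) → 28.9512
  f16: (p5, p4, p15) → 20.5415
  f17: (p5, p10, p16) → 57.7048
  f18: (p5, p10, p4) → 37.7373
  f19: (p12, p10, p2) → 21.3067
  f20: (p12, p13, p2) → 56.2788
  f21: (p12, p10, p16) → 19.5317
  f22: (p12, p13, p16) → 40.2803
Σ area = 1051.236

Check V−E+F: 13 − 33 + 22 = 2.

facets=22 area=1051.236


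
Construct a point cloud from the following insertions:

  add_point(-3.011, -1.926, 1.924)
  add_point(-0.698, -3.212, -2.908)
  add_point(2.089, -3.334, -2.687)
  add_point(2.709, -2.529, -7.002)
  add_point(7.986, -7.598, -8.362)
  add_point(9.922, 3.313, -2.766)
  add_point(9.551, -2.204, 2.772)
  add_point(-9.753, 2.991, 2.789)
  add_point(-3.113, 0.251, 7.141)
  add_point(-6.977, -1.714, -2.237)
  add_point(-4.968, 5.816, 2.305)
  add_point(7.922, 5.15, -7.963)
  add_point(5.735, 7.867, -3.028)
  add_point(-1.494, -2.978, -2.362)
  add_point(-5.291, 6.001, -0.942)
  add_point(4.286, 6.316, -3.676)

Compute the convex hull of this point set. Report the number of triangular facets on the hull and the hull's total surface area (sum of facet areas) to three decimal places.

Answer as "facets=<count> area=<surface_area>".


facets=20 area=712.670

12 of the 16 inputs are extreme points: [0, 3, 4, 5, 6, 7, 8, 9, 10, 11, 12, 14].

Triangle areas on the boundary:
  f1: (p6, p4, p5) → 46.2146
  f2: (p6, p8, p4) → 82.2743
  f3: (p11, p4, p5) → 35.8198
  f4: (p0, p8, p4) → 30.6993
  f5: (p12, p11, p5) → 15.7365
  f6: (p12, p6, p5) → 20.7480
  f7: (p12, p6, p8) → 79.8097
  f8: (p9, p0, p4) → 46.2673
  f9: (p9, p8, p7) → 30.8121
  f10: (p9, p0, p8) → 12.4833
  f11: (p10, p8, p7) → 20.6988
  f12: (p10, p12, p8) → 45.2957
  f13: (p3, p11, p4) → 34.3529
  f14: (p3, p9, p4) → 25.8903
  f15: (p3, p9, p11) → 44.2162
  f16: (p14, p12, p11) → 31.0849
  f17: (p14, p10, p12) → 18.5041
  f18: (p14, p10, p7) → 9.1106
  f19: (p14, p9, p7) → 22.7772
  f20: (p14, p9, p11) → 59.8746
Σ area = 712.670

Euler characteristic 12−30+20 = 2 ✓


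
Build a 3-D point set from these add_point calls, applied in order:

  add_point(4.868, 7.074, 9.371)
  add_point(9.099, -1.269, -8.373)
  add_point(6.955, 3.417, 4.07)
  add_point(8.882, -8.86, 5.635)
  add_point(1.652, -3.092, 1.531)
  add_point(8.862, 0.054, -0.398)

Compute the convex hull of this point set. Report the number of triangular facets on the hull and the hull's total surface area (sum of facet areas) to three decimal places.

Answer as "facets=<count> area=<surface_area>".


facets=8 area=345.216

6 of the 6 inputs are extreme points: [0, 1, 2, 3, 4, 5].

Area of each hull facet:
  f1: (p0, p1, p4) → 80.9941
  f2: (p3, p1, p4) → 63.3523
  f3: (p3, p0, p4) → 66.9386
  f4: (p5, p3, p1) → 39.5571
  f5: (p5, p3, p0) → 68.1916
  f6: (p2, p0, p1) → 12.6885
  f7: (p2, p5, p1) → 12.6527
  f8: (p2, p5, p0) → 0.8412
Σ area = 345.216

Euler: V−E+F = 6−12+8 = 2.


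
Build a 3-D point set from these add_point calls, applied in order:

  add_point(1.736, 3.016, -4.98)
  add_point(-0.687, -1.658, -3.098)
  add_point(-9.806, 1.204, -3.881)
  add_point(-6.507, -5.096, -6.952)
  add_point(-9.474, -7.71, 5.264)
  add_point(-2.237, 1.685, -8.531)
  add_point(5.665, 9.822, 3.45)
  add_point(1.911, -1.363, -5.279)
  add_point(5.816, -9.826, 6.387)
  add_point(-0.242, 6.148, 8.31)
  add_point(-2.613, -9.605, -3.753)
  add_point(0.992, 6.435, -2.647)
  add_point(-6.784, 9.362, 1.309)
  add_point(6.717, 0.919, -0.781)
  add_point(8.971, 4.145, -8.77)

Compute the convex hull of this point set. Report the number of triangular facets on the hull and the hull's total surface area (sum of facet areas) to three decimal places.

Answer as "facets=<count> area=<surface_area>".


facets=16 area=1124.342

Points on the hull: [2, 3, 4, 5, 6, 8, 9, 10, 12, 14] (10 of 15).

Triangle areas on the boundary:
  f1: (p10, p8, p14) → 121.1239
  f2: (p3, p10, p14) → 60.9253
  f3: (p4, p10, p8) → 73.9101
  f4: (p4, p9, p8) → 117.6352
  f5: (p4, p3, p2) → 47.2809
  f6: (p4, p3, p10) → 38.7091
  f7: (p4, p12, p2) → 63.5602
  f8: (p4, p12, p9) → 83.4962
  f9: (p6, p12, p14) → 87.4655
  f10: (p6, p12, p9) → 42.7305
  f11: (p6, p8, p14) → 132.4519
  f12: (p6, p9, p8) → 72.6293
  f13: (p5, p3, p2) → 29.3133
  f14: (p5, p3, p14) → 33.8125
  f15: (p5, p12, p2) → 45.0409
  f16: (p5, p12, p14) → 74.2569
Σ area = 1124.342

Euler characteristic 10−24+16 = 2 ✓
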